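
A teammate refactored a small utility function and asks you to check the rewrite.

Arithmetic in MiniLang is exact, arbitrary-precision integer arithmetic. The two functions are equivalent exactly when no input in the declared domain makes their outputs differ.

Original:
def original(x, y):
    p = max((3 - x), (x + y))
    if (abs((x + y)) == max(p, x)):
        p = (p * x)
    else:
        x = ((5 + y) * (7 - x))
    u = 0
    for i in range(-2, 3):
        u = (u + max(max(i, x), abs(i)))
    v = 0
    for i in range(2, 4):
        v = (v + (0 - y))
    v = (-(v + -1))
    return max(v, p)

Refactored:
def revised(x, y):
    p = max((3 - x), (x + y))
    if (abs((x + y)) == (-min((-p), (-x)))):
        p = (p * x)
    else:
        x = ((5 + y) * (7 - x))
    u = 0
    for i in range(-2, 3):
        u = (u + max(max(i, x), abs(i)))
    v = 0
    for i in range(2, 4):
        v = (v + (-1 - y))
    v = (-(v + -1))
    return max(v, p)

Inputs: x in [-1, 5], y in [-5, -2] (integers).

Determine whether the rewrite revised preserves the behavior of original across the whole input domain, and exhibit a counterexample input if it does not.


Consider the input x=-1, y=-3.
original: p = 4; (abs((x + y)) == max(p, x)) -> true; p = -4; u = 0; [i=-2]; u = 2; [i=-1]; u = 3; [i=0]; u = 3; [i=1]; u = 4; [i=2]; u = 6; v = 0; [i=2]; v = 3; [i=3]; v = 6; v = -5; return -4
revised: p = 4; (abs((x + y)) == (-min((-p), (-x)))) -> true; p = -4; u = 0; [i=-2]; u = 2; [i=-1]; u = 3; [i=0]; u = 3; [i=1]; u = 4; [i=2]; u = 6; v = 0; [i=2]; v = 2; [i=3]; v = 4; v = -3; return -3
-4 and -3 differ, so these are not the same function on this domain.
verdict: not equivalent; witness: x=-1, y=-3


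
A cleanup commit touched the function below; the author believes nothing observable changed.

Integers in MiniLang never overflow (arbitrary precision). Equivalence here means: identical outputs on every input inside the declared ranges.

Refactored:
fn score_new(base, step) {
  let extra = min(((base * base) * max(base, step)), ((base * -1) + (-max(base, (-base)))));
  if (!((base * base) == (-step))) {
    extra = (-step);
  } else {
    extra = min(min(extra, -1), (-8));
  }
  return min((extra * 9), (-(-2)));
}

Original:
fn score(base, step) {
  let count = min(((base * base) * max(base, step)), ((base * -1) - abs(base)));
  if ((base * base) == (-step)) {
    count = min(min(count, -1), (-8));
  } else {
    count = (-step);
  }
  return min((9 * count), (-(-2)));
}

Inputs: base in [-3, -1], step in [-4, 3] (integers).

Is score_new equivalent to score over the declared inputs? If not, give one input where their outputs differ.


Comparing the listings, the differences include: local variable names differ; boolean connective usage differs; min/max/abs usage differs; arithmetic usage differs.
One worked example (base=-3, step=0) — score: count = 0; ((base * base) == (-step)) -> false; count = 0; return 0; score_new: extra = 0; (!((base * base) == (-step))) -> true; extra = 0; return 0; agreement on 0.
An exhaustive pass over the 24 declared inputs shows identical outputs.
verdict: equivalent


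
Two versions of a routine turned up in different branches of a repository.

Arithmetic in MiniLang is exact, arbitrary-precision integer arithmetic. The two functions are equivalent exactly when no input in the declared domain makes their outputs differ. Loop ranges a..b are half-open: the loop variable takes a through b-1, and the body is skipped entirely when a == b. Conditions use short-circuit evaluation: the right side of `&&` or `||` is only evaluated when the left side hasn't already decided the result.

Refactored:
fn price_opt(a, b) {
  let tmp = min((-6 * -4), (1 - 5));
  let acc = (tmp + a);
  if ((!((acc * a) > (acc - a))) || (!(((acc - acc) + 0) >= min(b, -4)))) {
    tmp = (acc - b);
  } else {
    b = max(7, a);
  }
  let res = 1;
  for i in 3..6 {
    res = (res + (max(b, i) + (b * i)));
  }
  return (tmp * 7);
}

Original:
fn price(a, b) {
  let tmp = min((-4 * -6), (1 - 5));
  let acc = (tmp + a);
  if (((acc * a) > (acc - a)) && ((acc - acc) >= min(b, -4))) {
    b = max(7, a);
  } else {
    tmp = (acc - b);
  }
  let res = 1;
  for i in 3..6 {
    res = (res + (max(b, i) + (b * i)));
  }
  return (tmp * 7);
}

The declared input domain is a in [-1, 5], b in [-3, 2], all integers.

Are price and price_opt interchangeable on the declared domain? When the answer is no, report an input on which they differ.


The two are interchangeable: arithmetic usage differs; also boolean connective usage differs; also constant usage differs, and every declared input agrees.
Spot check at a=1, b=2 — price: tmp=-4, then acc=-3, then (((acc * a) > (acc - a)) && ((acc - acc) >= min(b, -4))) is true, then b=7, then res=1, then (i=3), then res=29, then (i=4), then res=64, then (i=5), then res=106, then returns -28. price_opt: tmp=-4, then acc=-3, then ((!((acc * a) > (acc - a))) || (!(((acc - acc) + 0) >= min(b, -4)))) is false, then b=7, then res=1, then (i=3), then res=29, then (i=4), then res=64, then (i=5), then res=106, then returns -28. Both give -28.
Sweeping the whole domain (42 inputs) finds no disagreement.
verdict: equivalent


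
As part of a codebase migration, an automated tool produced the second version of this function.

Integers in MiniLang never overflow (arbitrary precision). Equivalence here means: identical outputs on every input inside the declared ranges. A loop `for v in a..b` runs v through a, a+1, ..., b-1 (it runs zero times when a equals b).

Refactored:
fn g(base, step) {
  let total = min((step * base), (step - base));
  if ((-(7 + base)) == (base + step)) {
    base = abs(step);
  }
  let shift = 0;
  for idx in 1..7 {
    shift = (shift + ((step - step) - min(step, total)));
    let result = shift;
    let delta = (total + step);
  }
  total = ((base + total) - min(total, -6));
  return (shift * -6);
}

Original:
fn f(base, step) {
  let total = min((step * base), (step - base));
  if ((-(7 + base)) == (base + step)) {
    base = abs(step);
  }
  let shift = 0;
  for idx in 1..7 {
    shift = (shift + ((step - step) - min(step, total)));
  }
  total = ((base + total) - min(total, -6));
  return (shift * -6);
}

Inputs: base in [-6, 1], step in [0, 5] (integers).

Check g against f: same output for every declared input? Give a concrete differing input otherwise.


Reading the diff, among the changes: local variable names differ, plus arithmetic usage differs, plus statement counts differ.
As a probe, take base=-4, step=3: f runs total becomes -12; next ((-(7 + base)) == (base + step)) evaluates to false; next shift becomes 0; next at idx=1:; next shift becomes 12; next at idx=2:; next shift becomes 24; next at idx=3:; next shift becomes 36; next at idx=4:; next shift becomes 48; next at idx=5:; next shift becomes 60; next at idx=6:; next shift becomes 72; next total becomes -4; next final value -432; g runs total becomes -12; next ((-(7 + base)) == (base + step)) evaluates to false; next shift becomes 0; next at idx=1:; next shift becomes 12; next result becomes 12; next delta becomes -9; next at idx=2:; next shift becomes 24; next result becomes 24; next delta becomes -9; next at idx=3:; next shift becomes 36; next result becomes 36; next delta becomes -9; next at idx=4:; next shift becomes 48; next result becomes 48; next delta becomes -9; next at idx=5:; next shift becomes 60; next result becomes 60; next delta becomes -9; next at idx=6:; next shift becomes 72; next result becomes 72; next delta becomes -9; next total becomes -4; next final value -432; both end at -432.
Every one of the 48 inputs gives matching results.
verdict: equivalent


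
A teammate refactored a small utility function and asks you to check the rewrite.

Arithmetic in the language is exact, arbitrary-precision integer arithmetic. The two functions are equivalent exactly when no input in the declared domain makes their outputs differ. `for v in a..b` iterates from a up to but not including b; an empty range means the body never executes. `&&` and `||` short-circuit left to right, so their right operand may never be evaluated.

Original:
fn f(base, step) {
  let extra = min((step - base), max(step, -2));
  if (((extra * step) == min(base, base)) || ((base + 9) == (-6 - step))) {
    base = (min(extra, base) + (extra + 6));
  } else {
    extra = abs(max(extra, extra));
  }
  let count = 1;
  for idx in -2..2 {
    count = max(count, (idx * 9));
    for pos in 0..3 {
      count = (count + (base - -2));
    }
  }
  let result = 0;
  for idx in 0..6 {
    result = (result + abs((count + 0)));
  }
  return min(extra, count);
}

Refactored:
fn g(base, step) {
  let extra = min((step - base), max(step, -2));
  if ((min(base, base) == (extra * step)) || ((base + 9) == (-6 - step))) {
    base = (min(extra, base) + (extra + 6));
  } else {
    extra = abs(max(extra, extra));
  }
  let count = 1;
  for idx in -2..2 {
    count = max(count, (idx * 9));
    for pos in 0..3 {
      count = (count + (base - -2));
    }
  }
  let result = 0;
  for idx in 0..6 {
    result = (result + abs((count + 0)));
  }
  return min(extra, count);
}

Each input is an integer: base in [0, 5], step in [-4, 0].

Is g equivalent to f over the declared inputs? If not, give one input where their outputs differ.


Changes here: same computation, different form; the full 30-point sweep finds no disagreement.
verdict: equivalent


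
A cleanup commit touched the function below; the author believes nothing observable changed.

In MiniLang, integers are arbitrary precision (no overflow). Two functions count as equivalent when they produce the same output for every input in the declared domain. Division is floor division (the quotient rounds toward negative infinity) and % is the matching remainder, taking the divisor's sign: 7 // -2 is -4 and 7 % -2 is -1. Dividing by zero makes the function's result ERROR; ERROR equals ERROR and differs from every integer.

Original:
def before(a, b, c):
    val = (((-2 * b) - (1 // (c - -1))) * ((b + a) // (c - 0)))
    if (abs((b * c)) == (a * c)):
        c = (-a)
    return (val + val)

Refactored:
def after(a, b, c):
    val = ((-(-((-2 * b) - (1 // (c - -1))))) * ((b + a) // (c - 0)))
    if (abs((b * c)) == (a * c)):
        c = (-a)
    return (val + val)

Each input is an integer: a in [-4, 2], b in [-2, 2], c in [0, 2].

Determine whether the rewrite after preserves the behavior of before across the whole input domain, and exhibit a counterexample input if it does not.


Behavior is preserved: although same computation, different form, the outputs never diverge.
As a probe, take a=-1, b=2, c=0: before runs a zero divisor aborts: ERROR; after runs a zero divisor aborts: ERROR; both end at ERROR.
Sweeping the whole domain (105 inputs) finds no disagreement.
verdict: equivalent


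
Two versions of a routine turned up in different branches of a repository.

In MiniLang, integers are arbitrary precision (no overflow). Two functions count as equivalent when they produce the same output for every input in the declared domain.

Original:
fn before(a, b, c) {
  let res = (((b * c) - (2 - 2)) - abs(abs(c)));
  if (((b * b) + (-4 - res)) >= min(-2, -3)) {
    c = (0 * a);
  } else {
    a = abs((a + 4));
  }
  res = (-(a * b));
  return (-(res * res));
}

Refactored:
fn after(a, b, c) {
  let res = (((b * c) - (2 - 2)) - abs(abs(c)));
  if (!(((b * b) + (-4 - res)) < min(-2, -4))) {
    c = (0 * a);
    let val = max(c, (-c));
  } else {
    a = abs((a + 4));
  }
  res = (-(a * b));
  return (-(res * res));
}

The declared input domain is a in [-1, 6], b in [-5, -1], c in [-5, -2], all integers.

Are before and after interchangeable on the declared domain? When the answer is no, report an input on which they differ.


a=-1, b=-2, c=-4 yields -36 from before but -4 from after.
verdict: not equivalent; witness: a=-1, b=-2, c=-4


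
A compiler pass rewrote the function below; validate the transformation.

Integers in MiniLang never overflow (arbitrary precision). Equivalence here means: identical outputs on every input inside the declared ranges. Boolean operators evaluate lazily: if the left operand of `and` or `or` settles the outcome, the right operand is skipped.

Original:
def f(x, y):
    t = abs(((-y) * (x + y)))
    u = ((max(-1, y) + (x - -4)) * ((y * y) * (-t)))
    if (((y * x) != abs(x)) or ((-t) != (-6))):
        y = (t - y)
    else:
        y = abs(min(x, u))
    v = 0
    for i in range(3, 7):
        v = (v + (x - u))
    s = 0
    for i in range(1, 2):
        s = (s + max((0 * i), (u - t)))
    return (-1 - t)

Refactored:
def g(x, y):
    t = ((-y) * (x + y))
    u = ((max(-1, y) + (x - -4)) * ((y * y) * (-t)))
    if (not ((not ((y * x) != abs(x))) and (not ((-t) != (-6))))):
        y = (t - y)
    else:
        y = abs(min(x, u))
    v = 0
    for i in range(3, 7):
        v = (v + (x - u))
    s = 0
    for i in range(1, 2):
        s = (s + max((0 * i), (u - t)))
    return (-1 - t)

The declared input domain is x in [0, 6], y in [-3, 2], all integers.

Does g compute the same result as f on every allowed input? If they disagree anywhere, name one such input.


Consider the input x=0, y=-3.
f: t = 9; u = -243; (((y * x) != abs(x)) or ((-t) != (-6))) -> true; y = 12; v = 0; [i=3]; v = 243; [i=4]; v = 486; [i=5]; v = 729; [i=6]; v = 972; s = 0; [i=1]; s = 0; return -10
g: t = -9; u = 243; (not ((not ((y * x) != abs(x))) and (not ((-t) != (-6))))) -> true; y = -6; v = 0; [i=3]; v = -243; [i=4]; v = -486; [i=5]; v = -729; [i=6]; v = -972; s = 0; [i=1]; s = 252; return 8
-10 vs 8 — the two versions disagree here.
verdict: not equivalent; witness: x=0, y=-3


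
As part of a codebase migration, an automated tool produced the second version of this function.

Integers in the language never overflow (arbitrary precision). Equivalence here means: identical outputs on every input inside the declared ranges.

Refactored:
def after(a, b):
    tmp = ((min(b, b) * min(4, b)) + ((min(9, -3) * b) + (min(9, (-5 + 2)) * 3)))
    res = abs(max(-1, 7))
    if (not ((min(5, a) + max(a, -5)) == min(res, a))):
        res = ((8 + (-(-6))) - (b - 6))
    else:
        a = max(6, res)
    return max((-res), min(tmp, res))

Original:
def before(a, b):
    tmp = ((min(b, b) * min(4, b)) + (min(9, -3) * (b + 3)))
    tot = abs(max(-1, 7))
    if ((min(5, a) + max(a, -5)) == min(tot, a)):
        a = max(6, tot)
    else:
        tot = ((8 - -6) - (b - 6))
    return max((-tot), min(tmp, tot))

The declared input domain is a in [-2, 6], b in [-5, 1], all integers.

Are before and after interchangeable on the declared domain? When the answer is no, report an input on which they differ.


Although constant usage differs, plus min/max/abs usage differs, plus boolean connective usage differs, plus local variable names differ, plus arithmetic usage differs, 63/63 inputs agree.
verdict: equivalent


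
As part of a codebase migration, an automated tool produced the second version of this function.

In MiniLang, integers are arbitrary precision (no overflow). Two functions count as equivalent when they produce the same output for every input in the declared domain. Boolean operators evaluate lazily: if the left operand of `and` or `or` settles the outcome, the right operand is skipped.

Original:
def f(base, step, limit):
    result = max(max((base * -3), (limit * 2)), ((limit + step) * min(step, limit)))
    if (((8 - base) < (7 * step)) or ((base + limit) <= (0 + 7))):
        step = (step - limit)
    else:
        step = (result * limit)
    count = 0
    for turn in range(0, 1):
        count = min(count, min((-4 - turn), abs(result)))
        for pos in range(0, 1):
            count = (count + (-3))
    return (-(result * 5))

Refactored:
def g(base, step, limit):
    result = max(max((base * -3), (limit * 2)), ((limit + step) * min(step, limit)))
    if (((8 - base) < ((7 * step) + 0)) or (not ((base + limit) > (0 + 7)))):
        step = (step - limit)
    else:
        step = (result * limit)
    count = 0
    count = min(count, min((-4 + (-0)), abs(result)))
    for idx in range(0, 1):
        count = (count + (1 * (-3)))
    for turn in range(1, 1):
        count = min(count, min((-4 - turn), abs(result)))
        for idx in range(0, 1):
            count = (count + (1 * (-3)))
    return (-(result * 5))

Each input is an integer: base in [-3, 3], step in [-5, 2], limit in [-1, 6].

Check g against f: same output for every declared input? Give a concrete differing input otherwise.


Differences: comparison usage differs, plus boolean connective usage differs, plus arithmetic usage differs, plus local variable names differ, plus min/max/abs usage differs, plus statement counts differ, plus constant usage differs, plus loop structure differs — yet all 448 inputs agree.
verdict: equivalent


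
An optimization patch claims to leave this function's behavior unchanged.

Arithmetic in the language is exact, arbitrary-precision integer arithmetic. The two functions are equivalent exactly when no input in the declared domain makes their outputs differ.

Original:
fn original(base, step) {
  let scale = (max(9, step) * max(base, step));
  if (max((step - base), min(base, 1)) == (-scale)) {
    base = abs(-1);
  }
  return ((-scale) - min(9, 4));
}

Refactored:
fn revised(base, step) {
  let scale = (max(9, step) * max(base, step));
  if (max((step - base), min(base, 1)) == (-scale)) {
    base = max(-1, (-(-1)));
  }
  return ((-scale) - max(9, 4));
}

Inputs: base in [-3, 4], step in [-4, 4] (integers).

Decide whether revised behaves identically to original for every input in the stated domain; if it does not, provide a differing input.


Evaluate both at base=-3, step=-4.
original: scale = -27; (max((step - base), min(base, 1)) == (-scale)) -> false; return 23
revised: scale = -27; (max((step - base), min(base, 1)) == (-scale)) -> false; return 18
23 vs 18 — the two versions disagree here.
verdict: not equivalent; witness: base=-3, step=-4


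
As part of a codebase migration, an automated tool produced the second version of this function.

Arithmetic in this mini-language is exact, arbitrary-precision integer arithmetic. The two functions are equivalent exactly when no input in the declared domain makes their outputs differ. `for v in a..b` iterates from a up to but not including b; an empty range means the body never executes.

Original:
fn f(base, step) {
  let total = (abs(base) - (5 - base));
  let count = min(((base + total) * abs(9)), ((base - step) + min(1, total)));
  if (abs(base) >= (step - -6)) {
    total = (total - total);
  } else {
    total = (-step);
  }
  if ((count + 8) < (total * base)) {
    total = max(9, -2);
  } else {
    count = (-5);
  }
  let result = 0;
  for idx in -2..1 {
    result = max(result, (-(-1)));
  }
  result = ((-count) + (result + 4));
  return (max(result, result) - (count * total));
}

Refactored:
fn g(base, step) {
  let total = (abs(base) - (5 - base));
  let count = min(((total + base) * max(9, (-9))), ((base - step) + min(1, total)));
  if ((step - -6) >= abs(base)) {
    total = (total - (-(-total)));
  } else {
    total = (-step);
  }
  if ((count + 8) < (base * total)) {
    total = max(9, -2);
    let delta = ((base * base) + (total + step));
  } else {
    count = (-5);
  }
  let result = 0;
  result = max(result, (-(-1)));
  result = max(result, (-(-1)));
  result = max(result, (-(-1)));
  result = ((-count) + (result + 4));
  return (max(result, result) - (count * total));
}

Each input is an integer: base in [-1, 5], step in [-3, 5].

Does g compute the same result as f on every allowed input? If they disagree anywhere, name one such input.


Evaluate both at base=2, step=-3.
f: total becomes -1; next count becomes 4; next (abs(base) >= (step - -6)) evaluates to false; next total becomes 3; next ((count + 8) < (total * base)) evaluates to false; next count becomes -5; next result becomes 0; next at idx=-2:; next result becomes 1; next at idx=-1:; next result becomes 1; next at idx=0:; next result becomes 1; next result becomes 10; next final value 25
g: total becomes -1; next count becomes 4; next ((step - -6) >= abs(base)) evaluates to true; next total becomes 0; next ((count + 8) < (base * total)) evaluates to false; next count becomes -5; next result becomes 0; next result becomes 1; next result becomes 1; next result becomes 1; next result becomes 10; next final value 10
25 against 10: the behavior changed.
verdict: not equivalent; witness: base=2, step=-3


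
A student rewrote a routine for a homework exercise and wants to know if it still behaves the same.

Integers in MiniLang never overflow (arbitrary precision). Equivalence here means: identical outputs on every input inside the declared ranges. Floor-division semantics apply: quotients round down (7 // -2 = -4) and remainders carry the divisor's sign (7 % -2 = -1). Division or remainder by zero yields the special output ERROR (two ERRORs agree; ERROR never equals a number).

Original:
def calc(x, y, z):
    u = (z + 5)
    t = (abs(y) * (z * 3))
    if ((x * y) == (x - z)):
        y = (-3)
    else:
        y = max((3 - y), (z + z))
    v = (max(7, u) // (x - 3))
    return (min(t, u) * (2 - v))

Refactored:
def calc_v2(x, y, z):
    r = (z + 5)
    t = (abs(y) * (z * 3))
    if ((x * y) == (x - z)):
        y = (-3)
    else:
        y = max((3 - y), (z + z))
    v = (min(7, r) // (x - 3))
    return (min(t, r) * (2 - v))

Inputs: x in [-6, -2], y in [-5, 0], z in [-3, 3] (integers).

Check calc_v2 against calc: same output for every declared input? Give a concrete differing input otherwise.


There is a counterexample at x=-4, y=-5, z=3: 32 on one side, 24 on the other.
calc: u = 8; t = 45; ((x * y) == (x - z)) -> false; y = 8; v = -2; return 32
calc_v2: r = 8; t = 45; ((x * y) == (x - z)) -> false; y = 8; v = -1; return 24
verdict: not equivalent; witness: x=-4, y=-5, z=3


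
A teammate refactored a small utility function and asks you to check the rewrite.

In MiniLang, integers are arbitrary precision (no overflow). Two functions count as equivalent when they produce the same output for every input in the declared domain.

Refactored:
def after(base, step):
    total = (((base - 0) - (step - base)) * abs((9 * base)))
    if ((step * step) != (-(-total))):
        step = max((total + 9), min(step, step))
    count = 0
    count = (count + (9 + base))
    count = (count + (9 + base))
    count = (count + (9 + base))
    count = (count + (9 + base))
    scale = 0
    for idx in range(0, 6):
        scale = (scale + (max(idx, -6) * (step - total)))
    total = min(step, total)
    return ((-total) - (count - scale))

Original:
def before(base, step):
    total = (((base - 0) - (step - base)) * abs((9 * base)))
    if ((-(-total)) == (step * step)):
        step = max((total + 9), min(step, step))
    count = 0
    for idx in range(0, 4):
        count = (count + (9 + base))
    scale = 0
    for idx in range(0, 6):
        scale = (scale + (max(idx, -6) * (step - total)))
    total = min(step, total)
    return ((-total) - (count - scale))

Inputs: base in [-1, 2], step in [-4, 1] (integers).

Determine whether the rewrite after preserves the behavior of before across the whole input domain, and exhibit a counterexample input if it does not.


Not equivalent: base=-1, step=-4 separates them (-358 vs 85).
before: total := 18 | ((-(-total)) == (step * step)): false | count := 0 | iter idx=0: | count := 8 | iter idx=1: | count := 16 | iter idx=2: | count := 24 | iter idx=3: | count := 32 | scale := 0 | iter idx=0: | scale := 0 | iter idx=1: | scale := -22 | iter idx=2: | scale := -66 | iter idx=3: | scale := -132 | iter idx=4: | scale := -220 | iter idx=5: | scale := -330 | total := -4 | result -358
after: total := 18 | ((step * step) != (-(-total))): true | step := 27 | count := 0 | count := 8 | count := 16 | count := 24 | count := 32 | scale := 0 | iter idx=0: | scale := 0 | iter idx=1: | scale := 9 | iter idx=2: | scale := 27 | iter idx=3: | scale := 54 | iter idx=4: | scale := 90 | iter idx=5: | scale := 135 | total := 18 | result 85
verdict: not equivalent; witness: base=-1, step=-4


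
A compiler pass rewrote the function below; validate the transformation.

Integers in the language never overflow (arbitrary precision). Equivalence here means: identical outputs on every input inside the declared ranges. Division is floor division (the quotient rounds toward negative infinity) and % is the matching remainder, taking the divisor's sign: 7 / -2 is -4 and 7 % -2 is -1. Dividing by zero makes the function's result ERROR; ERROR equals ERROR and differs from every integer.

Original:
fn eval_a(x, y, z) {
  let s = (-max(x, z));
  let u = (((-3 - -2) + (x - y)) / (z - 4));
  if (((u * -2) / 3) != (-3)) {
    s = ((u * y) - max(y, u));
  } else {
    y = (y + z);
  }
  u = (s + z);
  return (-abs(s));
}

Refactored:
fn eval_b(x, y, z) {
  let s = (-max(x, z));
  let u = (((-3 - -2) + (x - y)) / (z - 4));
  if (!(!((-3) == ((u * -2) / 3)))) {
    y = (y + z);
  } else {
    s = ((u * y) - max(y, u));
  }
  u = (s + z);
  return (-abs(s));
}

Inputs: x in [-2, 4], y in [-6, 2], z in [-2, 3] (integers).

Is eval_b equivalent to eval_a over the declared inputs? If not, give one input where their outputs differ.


The two are interchangeable: comparison usage differs, plus boolean connective usage differs, and every declared input agrees.
One worked example (x=4, y=2, z=-2) — eval_a: s=-4, then u=-1, then (((u * -2) / 3) != (-3)) is true, then s=-4, then u=-6, then returns -4; eval_b: s=-4, then u=-1, then (!(!((-3) == ((u * -2) / 3)))) is false, then s=-4, then u=-6, then returns -4; agreement on -4.
Every one of the 378 inputs gives matching results.
verdict: equivalent


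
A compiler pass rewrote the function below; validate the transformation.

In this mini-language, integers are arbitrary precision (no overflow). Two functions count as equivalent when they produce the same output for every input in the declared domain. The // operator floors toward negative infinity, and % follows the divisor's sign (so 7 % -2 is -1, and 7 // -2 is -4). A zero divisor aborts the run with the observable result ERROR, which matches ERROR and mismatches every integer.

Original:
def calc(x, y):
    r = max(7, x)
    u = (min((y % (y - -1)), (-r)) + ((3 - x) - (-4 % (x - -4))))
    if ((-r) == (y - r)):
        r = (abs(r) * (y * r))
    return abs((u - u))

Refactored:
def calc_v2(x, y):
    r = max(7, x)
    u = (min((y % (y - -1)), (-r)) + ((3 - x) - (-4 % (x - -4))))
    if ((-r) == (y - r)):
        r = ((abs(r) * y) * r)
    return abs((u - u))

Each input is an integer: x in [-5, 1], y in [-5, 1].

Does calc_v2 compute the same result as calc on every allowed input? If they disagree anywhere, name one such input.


Reading the diff, among the changes: same computation, different form.
Spot check at x=-4, y=1 — calc: r becomes 7; next hits division by zero so the output is ERROR. calc_v2: r becomes 7; next hits division by zero so the output is ERROR. Both give ERROR.
An exhaustive pass over the 49 declared inputs shows identical outputs.
verdict: equivalent


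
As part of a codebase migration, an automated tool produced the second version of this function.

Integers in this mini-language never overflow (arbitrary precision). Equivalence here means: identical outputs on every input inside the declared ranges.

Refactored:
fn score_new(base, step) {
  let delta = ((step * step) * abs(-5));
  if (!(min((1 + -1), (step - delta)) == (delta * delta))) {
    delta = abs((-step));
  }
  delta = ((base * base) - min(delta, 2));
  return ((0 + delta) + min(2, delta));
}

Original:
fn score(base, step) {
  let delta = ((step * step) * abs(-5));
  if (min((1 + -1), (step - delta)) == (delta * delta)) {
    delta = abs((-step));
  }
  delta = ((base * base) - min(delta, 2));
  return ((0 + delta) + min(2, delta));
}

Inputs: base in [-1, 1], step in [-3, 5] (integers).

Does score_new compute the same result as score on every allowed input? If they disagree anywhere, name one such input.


Try base=-1, step=-1.
score: delta := 5 | (min((1 + -1), (step - delta)) == (delta * delta)): false | delta := -1 | result -2
score_new: delta := 5 | (!(min((1 + -1), (step - delta)) == (delta * delta))): true | delta := 1 | delta := 0 | result 0
-2 and 0 differ, so these are not the same function on this domain.
verdict: not equivalent; witness: base=-1, step=-1


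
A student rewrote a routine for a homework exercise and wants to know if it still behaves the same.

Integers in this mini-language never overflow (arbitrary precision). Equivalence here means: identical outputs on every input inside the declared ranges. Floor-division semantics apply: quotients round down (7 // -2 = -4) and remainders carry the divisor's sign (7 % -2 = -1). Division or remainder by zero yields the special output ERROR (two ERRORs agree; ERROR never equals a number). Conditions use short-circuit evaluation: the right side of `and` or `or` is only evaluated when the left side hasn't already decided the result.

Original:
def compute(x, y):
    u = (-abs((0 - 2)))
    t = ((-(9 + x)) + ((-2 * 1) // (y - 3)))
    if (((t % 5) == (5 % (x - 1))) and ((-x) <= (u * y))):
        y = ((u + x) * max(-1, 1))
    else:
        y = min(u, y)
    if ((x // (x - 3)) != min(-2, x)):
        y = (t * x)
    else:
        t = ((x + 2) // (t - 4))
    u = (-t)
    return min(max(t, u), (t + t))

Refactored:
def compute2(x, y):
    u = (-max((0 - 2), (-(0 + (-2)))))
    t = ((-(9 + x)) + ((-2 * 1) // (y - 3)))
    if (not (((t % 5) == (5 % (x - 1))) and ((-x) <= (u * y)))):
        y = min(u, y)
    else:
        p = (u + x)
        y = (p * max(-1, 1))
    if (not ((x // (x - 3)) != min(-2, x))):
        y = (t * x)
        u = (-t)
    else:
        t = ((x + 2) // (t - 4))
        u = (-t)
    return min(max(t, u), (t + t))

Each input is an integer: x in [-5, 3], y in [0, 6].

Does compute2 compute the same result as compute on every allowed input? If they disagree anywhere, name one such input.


There is a counterexample at x=-5, y=0: -8 on one side, 0 on the other.
compute: u := -2 | t := -4 | (((t % 5) == (5 % (x - 1))) and ((-x) <= (u * y))): false | y := -2 | ((x // (x - 3)) != min(-2, x)): true | y := 20 | u := 4 | result -8
compute2: u := -2 | t := -4 | (not (((t % 5) == (5 % (x - 1))) and ((-x) <= (u * y)))): true | y := -2 | (not ((x // (x - 3)) != min(-2, x))): false | t := 0 | u := 0 | result 0
verdict: not equivalent; witness: x=-5, y=0


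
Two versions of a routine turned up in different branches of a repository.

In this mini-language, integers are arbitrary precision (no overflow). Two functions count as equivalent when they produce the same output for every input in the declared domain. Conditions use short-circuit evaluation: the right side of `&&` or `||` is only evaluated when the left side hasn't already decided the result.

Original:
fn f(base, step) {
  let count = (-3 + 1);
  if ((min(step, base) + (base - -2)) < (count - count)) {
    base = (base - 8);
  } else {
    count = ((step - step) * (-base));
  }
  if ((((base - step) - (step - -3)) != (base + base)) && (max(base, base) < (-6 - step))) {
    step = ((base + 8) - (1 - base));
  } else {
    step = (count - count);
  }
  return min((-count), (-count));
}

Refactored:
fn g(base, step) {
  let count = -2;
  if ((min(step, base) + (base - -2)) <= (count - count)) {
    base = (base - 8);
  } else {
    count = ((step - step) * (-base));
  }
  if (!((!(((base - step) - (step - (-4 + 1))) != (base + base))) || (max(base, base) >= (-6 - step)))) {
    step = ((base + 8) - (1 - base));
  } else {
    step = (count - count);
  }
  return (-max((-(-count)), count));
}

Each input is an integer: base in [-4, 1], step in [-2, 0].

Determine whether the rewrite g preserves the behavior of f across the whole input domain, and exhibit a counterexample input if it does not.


Try base=-1, step=-1.
f: count=-2, then ((min(step, base) + (base - -2)) < (count - count)) is false, then count=0, then ((((base - step) - (step - -3)) != (base + base)) && (max(base, base) < (-6 - step))) is false, then step=0, then returns 0
g: count=-2, then ((min(step, base) + (base - -2)) <= (count - count)) is true, then base=-9, then (!((!(((base - step) - (step - (-4 + 1))) != (base + base))) || (max(base, base) >= (-6 - step)))) is true, then step=-11, then returns 2
0 != 2, so the rewrite changes behavior.
verdict: not equivalent; witness: base=-1, step=-1


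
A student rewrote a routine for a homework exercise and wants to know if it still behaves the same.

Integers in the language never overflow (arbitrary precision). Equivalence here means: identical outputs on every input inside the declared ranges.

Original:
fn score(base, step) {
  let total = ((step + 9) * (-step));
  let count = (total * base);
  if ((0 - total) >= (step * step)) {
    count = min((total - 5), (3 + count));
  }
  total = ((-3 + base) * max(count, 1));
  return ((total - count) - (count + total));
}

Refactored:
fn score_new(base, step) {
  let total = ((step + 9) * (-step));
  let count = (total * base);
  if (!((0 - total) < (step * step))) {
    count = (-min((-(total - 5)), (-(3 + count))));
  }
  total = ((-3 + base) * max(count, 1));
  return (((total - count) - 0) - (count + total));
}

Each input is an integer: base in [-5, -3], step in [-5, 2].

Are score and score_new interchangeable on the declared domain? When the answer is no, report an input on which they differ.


Run the pair on base=-5, step=0.
score: total := 0 | count := 0 | ((0 - total) >= (step * step)): true | count := -5 | total := -8 | result 10
score_new: total := 0 | count := 0 | (!((0 - total) < (step * step))): true | count := 3 | total := -24 | result -6
10 != -6, so the rewrite changes behavior.
verdict: not equivalent; witness: base=-5, step=0


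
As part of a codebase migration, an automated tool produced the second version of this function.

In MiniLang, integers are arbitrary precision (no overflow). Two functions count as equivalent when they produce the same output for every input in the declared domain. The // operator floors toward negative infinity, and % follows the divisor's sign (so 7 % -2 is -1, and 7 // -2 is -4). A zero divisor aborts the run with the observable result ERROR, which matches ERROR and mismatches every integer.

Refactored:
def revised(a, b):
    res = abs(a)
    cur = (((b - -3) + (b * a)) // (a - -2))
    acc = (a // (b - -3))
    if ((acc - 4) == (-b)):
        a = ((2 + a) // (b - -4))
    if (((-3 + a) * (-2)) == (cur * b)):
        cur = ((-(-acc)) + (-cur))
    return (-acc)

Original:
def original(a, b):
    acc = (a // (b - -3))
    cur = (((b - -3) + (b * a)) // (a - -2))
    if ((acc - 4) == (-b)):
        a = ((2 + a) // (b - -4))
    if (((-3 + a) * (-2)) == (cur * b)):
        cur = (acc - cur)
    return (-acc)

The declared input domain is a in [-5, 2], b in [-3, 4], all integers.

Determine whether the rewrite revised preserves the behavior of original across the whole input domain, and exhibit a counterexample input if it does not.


Behavior is preserved: although statement counts differ; local variable names differ; min/max/abs usage differs; arithmetic usage differs, the outputs never diverge.
One worked example (a=-1, b=-3) — original: hits division by zero so the output is ERROR; revised: res becomes 1; next cur becomes 3; next hits division by zero so the output is ERROR; agreement on ERROR.
An exhaustive pass over the 64 declared inputs shows identical outputs.
verdict: equivalent


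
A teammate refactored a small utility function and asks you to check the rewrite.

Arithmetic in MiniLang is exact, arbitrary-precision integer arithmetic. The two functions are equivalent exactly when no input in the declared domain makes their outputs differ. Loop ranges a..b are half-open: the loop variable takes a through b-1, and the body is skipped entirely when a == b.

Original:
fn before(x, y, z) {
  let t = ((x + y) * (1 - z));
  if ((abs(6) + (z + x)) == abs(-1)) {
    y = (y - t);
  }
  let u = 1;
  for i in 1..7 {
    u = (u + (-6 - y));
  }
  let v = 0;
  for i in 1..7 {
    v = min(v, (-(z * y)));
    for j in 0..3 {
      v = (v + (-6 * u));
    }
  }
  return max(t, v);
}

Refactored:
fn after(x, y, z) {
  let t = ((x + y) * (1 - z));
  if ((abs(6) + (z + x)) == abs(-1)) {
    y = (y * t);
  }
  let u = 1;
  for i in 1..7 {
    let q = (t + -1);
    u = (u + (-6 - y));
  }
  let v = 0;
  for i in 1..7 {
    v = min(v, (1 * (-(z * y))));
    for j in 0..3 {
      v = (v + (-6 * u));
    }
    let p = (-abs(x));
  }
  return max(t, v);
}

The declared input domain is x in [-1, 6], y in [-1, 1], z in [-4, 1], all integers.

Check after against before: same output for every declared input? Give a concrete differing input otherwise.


The rewrite breaks on x=-1, y=-1, z=-4, where the results are 1638 and 1750.
before: t=-10, then ((abs(6) + (z + x)) == abs(-1)) is true, then y=9, then u=1, then (i=1), then u=-14, then (i=2), then u=-29, then (i=3), then u=-44, then (i=4), then u=-59, then (i=5), then u=-74, then (i=6), then u=-89, then v=0, then (i=1), then v=0, then (j=0), then v=534, then (j=1), then v=1068, then (j=2), then v=1602, then (i=2), then v=36, then (j=0), then v=570, then (j=1), then v=1104, then (j=2), then v=1638, then (i=3), then v=36, then (j=0), then v=570, then (j=1), then v=1104, then (j=2), then v=1638, then (i=4), then v=36, then (j=0), then v=570, then (j=1), then v=1104, then (j=2), then v=1638, then (i=5), then v=36, then (j=0), then v=570, then (j=1), then v=1104, then (j=2), then v=1638, then (i=6), then v=36, then (j=0), then v=570, then (j=1), then v=1104, then (j=2), then v=1638, then returns 1638
after: t=-10, then ((abs(6) + (z + x)) == abs(-1)) is true, then y=10, then u=1, then (i=1), then q=-11, then u=-15, then (i=2), then q=-11, then u=-31, then (i=3), then q=-11, then u=-47, then (i=4), then q=-11, then u=-63, then (i=5), then q=-11, then u=-79, then (i=6), then q=-11, then u=-95, then v=0, then (i=1), then v=0, then (j=0), then v=570, then (j=1), then v=1140, then (j=2), then v=1710, then p=-1, then (i=2), then v=40, then (j=0), then v=610, then (j=1), then v=1180, then (j=2), then v=1750, then p=-1, then (i=3), then v=40, then (j=0), then v=610, then (j=1), then v=1180, then (j=2), then v=1750, then p=-1, then (i=4), then v=40, then (j=0), then v=610, then (j=1), then v=1180, then (j=2), then v=1750, then p=-1, then (i=5), then v=40, then (j=0), then v=610, then (j=1), then v=1180, then (j=2), then v=1750, then p=-1, then (i=6), then v=40, then (j=0), then v=610, then (j=1), then v=1180, then (j=2), then v=1750, then p=-1, then returns 1750
verdict: not equivalent; witness: x=-1, y=-1, z=-4


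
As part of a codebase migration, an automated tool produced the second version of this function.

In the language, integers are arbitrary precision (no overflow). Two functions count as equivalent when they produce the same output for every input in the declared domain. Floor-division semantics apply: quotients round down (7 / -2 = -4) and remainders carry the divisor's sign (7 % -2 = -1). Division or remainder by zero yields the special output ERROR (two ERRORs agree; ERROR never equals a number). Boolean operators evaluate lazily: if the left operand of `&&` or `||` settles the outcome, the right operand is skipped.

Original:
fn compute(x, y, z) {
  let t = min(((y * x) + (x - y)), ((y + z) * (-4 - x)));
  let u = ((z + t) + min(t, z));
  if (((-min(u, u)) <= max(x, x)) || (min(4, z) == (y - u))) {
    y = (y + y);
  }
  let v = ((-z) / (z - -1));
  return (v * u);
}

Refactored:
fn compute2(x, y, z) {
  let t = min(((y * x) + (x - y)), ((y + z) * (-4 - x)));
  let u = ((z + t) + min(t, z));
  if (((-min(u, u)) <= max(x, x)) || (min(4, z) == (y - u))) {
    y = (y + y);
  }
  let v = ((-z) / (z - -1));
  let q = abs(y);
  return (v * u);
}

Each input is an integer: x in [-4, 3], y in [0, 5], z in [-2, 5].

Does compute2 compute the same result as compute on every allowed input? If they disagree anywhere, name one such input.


The two are interchangeable: local variable names differ; also statement counts differ; also min/max/abs usage differs, and every declared input agrees.
Tracing x=-2, y=2, z=-2: compute: t = -8; u = -18; (((-min(u, u)) <= max(x, x)) || (min(4, z) == (y - u))) -> false; v = -2; return 36 | compute2: t = -8; u = -18; (((-min(u, u)) <= max(x, x)) || (min(4, z) == (y - u))) -> false; v = -2; q = 2; return 36 — matching result 36.
Every one of the 384 inputs gives matching results.
verdict: equivalent
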